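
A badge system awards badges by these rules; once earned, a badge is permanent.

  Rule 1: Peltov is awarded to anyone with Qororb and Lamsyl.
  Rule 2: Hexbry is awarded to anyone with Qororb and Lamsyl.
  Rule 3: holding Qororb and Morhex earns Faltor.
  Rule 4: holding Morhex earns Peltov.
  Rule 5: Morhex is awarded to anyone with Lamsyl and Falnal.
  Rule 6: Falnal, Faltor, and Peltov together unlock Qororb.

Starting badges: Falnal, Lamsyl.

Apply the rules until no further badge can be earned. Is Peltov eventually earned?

With Lamsyl and Falnal, Morhex is earned (Rule 5).
With Morhex, Peltov is earned (Rule 4).

Yes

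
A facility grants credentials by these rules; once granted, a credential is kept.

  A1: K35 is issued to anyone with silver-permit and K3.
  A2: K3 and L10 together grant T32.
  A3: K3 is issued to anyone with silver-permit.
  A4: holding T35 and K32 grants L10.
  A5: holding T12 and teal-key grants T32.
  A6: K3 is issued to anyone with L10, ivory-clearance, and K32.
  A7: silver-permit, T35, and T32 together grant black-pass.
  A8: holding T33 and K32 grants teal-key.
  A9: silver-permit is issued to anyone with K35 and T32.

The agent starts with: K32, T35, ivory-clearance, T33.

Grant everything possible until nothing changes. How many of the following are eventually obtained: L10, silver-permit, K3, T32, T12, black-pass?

Holding T35 and K32 grants L10 (A4).
Holding L10, ivory-clearance, and K32 grants K3 (A6).
Holding K3 and L10 grants T32 (A2).
L10: reached.
silver-permit would need K35 and T32 (A9), but K35 is never granted.
K3: reached.
T32: reached.
No rule produces T12, and it is not given.
black-pass would need silver-permit, T35, and T32 (A7), but silver-permit is never granted.
Reached: L10, K3, and T32 — 3 of the 6.

3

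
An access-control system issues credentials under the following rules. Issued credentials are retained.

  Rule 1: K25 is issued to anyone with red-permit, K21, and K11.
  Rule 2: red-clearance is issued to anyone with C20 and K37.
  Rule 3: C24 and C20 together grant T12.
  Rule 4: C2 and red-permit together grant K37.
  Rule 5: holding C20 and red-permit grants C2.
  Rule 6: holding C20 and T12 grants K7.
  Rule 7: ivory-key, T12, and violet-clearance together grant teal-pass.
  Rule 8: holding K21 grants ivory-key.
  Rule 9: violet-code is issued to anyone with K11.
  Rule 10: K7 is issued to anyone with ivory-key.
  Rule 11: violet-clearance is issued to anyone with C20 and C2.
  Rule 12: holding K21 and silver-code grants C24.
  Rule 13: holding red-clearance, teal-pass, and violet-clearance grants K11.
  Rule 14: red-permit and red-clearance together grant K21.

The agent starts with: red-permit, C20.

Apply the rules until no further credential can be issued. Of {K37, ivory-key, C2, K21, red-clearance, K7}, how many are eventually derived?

6

Holding C20 and red-permit grants C2 (Rule 5).
Holding C2 and red-permit grants K37 (Rule 4).
Holding C20 and K37 grants red-clearance (Rule 2).
Holding red-permit and red-clearance grants K21 (Rule 14).
Holding K21 grants ivory-key (Rule 8).
Holding ivory-key grants K7 (Rule 10).
K37: reached.
ivory-key: reached.
C2: reached.
K21: reached.
red-clearance: reached.
K7: reached.
All 6 are reached.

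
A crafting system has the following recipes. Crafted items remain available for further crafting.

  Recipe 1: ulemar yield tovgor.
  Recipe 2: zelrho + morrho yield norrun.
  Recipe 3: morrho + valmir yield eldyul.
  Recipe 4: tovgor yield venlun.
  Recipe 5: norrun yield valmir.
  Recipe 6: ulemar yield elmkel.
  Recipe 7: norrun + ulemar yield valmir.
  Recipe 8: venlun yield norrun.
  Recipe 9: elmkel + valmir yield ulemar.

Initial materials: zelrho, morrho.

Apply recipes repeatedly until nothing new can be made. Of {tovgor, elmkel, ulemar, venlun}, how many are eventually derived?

0

tovgor would need ulemar (Recipe 1), but ulemar is never obtained.
elmkel would need ulemar (Recipe 6), but ulemar is never obtained.
ulemar would need elmkel and valmir (Recipe 9), but elmkel is never obtained.
venlun would need tovgor (Recipe 4), but tovgor is never obtained.
None of the 4 are reached.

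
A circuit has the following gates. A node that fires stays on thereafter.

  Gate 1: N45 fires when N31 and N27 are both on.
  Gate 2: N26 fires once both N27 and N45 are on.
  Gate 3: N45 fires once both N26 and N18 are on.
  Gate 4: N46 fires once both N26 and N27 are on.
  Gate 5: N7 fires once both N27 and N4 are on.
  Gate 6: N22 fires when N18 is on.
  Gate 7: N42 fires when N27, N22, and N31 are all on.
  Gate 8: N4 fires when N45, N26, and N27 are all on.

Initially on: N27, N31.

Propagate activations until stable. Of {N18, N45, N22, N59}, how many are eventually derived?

1

Gate 1: N31 and N27 on → N45 on.
No rule produces N18, and it is not given.
N45: reached.
N22 would need N18 (Gate 6), but N18 never turns on.
No rule produces N59, and it is not given.
Reached: N45 — 1 of the 4.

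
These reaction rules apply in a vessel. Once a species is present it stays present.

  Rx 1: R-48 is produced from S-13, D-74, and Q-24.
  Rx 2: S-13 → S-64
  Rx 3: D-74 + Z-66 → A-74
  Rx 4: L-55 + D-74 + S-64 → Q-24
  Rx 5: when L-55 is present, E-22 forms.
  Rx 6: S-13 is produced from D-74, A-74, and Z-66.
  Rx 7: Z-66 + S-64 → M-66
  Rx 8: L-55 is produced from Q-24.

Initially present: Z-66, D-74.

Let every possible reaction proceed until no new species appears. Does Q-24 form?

Q-24 would need L-55, D-74, and S-64 (Rx 4), but L-55 never forms.

No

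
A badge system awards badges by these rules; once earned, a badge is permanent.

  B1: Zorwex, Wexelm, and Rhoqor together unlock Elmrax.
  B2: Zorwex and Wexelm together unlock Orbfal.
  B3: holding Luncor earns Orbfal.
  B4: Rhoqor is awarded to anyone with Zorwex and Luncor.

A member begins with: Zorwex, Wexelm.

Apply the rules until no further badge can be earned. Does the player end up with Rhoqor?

Rhoqor would need Zorwex and Luncor (B4), but Luncor is never earned.

No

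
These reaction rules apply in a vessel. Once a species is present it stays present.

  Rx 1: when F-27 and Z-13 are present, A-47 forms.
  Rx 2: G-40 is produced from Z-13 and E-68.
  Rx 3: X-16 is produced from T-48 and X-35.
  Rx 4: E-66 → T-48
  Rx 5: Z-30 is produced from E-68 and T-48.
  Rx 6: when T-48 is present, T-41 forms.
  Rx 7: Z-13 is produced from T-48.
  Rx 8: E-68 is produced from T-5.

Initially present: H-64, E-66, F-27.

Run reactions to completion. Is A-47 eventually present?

E-66 present → T-48 forms (Rx 4).
T-48 present → Z-13 forms (Rx 7).
F-27 and Z-13 present → A-47 forms (Rx 1).

Yes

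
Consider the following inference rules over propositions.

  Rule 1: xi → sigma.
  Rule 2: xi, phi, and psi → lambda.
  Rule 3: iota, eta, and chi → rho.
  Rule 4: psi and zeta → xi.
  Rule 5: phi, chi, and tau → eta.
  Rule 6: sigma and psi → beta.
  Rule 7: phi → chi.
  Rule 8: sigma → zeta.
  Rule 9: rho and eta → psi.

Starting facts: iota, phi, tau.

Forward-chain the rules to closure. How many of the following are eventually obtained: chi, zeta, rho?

2

From phi, Rule 7 gives chi.
phi, chi, and tau hold, so eta follows (Rule 5).
iota, eta, and chi hold, so rho follows (Rule 3).
chi: reached.
zeta would need sigma (Rule 8), but sigma is never established.
rho: reached.
Reached: chi and rho — 2 of the 3.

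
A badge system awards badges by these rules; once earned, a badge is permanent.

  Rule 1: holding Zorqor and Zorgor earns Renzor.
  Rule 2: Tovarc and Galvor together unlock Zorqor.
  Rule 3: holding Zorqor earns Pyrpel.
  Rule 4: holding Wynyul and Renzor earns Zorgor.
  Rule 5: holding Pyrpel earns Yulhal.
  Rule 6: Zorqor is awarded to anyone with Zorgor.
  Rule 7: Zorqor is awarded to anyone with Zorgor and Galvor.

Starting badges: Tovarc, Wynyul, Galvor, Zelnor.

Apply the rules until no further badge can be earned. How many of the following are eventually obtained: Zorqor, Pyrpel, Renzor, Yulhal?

3

With Tovarc and Galvor, Zorqor is earned (Rule 2).
With Zorqor, Pyrpel is earned (Rule 3).
With Pyrpel, Yulhal is earned (Rule 5).
Zorqor: reached.
Pyrpel: reached.
Renzor would need Zorqor and Zorgor (Rule 1), but Zorgor is never earned.
Yulhal: reached.
Reached: Zorqor, Pyrpel, and Yulhal — 3 of the 4.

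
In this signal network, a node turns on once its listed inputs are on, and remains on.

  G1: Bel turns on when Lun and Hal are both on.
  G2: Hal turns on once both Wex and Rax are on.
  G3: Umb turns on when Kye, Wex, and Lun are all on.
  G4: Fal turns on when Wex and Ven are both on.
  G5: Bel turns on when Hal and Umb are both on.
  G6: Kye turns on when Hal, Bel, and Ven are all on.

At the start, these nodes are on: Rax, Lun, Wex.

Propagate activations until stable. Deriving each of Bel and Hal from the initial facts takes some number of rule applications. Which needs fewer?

Hal

Hal: G2: Wex and Rax on → Hal on. [1 rule application]
Bel: Wex and Rax are on, so Hal turns on (G2). Lun and Hal are on, so Bel turns on (G1). [2 rule applications]
Hal needs fewer.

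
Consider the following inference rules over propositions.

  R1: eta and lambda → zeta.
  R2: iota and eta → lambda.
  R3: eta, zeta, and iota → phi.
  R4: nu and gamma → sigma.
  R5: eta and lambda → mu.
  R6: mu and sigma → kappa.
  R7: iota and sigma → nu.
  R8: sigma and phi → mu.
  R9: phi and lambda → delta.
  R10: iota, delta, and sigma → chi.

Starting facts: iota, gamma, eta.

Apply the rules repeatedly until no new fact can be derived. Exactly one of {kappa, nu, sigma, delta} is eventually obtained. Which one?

delta

From iota and eta, R2 gives lambda.
From eta and lambda, R1 gives zeta.
eta, zeta, and iota hold, so phi follows (R3).
From phi and lambda, R9 gives delta.
kappa would need mu and sigma (R6), but sigma is never established. nu would need iota and sigma (R7), but sigma is never established. sigma would need nu and gamma (R4), but nu is never established.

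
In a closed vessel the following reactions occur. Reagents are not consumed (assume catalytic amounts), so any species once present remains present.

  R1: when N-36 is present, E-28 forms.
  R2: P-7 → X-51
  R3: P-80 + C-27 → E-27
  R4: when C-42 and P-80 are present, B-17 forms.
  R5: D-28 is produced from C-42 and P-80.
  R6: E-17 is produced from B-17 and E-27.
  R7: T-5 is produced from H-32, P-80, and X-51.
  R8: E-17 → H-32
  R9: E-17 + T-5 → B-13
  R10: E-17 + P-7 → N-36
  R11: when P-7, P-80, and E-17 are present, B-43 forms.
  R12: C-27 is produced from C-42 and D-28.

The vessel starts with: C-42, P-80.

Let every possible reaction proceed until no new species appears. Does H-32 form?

C-42 and P-80 present → B-17 forms (R4).
C-42 and P-80 present → D-28 forms (R5).
C-42 and D-28 present → C-27 forms (R12).
P-80 and C-27 present → E-27 forms (R3).
B-17 and E-27 present → E-17 forms (R6).
E-17 present → H-32 forms (R8).

Yes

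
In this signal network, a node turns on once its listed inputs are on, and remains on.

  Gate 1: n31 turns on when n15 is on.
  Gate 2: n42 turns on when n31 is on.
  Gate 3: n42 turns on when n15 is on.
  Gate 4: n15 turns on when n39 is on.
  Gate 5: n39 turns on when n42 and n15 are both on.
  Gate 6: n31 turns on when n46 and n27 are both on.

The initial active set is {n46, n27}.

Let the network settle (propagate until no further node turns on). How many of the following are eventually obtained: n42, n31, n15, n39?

2

n46 and n27 are on, so n31 turns on (Gate 6).
n31 is on, so n42 turns on (Gate 2).
n42: reached.
n31: reached.
n15 would need n39 (Gate 4), but n39 never turns on.
n39 would need n42 and n15 (Gate 5), but n15 never turns on.
Reached: n42 and n31 — 2 of the 4.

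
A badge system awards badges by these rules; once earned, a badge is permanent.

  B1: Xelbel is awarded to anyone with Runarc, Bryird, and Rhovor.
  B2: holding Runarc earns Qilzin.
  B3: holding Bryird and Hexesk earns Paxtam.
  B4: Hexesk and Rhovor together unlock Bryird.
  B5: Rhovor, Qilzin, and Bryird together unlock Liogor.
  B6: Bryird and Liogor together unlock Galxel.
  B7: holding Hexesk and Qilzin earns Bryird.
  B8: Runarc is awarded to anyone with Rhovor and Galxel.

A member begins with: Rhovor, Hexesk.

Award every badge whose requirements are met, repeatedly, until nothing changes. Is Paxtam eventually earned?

With Hexesk and Rhovor, Bryird is earned (B4).
With Bryird and Hexesk, Paxtam is earned (B3).

Yes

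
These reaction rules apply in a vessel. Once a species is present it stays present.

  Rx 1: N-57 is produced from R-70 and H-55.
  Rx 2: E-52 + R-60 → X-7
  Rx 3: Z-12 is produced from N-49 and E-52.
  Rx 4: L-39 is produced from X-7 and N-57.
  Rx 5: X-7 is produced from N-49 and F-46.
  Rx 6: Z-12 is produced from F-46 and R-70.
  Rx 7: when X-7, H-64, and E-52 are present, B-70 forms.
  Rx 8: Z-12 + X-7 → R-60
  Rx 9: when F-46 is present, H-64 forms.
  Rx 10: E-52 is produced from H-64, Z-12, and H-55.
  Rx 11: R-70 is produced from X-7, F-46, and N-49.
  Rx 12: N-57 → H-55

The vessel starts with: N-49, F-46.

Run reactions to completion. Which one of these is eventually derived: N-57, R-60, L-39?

N-49 and F-46 present → X-7 forms (Rx 5).
X-7, F-46, and N-49 present → R-70 forms (Rx 11).
F-46 and R-70 present → Z-12 forms (Rx 6).
Z-12 and X-7 present → R-60 forms (Rx 8).
L-39 would need X-7 and N-57 (Rx 4), but N-57 never forms. N-57 would need R-70 and H-55 (Rx 1), but H-55 never forms.

R-60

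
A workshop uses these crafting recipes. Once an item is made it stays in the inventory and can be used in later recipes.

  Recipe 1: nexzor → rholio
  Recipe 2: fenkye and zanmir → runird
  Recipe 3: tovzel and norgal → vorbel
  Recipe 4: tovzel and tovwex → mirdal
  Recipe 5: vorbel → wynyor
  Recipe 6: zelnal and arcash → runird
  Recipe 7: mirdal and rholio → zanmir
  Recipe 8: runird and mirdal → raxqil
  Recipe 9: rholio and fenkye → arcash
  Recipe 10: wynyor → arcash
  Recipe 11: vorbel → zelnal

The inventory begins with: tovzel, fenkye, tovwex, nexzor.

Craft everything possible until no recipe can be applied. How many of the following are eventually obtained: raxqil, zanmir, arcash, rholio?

tovzel and tovwex → mirdal (Recipe 4).
Using Recipe 1, nexzor makes rholio.
mirdal and rholio → zanmir (Recipe 7).
Using Recipe 9, rholio and fenkye make arcash.
fenkye and zanmir → runird (Recipe 2).
runird and mirdal → raxqil (Recipe 8).
raxqil: reached.
zanmir: reached.
arcash: reached.
rholio: reached.
All 4 are reached.

4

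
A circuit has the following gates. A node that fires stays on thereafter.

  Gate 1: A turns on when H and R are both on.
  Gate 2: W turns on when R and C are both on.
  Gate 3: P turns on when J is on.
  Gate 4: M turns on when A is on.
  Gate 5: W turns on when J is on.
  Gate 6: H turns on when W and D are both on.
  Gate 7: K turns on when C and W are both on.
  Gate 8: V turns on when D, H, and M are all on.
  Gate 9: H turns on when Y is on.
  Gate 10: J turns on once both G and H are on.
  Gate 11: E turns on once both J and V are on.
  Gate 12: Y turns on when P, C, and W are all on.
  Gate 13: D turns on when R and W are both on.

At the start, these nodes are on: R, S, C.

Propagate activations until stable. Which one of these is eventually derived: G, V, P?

V

Gate 2: R and C on → W on.
Gate 13: R and W on → D on.
W and D are on, so H turns on (Gate 6).
H and R are on, so A turns on (Gate 1).
A is on, so M turns on (Gate 4).
D, H, and M are on, so V turns on (Gate 8).
P would need J (Gate 3), but J never turns on. No rule produces G, and it is not given.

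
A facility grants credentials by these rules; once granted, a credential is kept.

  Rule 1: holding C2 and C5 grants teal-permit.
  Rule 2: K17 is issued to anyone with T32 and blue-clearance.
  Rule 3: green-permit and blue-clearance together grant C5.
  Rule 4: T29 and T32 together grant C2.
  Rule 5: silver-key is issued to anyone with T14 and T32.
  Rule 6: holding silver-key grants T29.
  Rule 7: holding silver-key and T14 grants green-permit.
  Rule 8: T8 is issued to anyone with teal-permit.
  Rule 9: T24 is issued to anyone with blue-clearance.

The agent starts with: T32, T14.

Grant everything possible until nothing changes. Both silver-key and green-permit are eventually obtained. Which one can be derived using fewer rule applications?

silver-key: Holding T14 and T32 grants silver-key (Rule 5). [1 rule application]
green-permit: Holding T14 and T32 grants silver-key (Rule 5). Holding silver-key and T14 grants green-permit (Rule 7). [2 rule applications]
silver-key needs fewer.

silver-key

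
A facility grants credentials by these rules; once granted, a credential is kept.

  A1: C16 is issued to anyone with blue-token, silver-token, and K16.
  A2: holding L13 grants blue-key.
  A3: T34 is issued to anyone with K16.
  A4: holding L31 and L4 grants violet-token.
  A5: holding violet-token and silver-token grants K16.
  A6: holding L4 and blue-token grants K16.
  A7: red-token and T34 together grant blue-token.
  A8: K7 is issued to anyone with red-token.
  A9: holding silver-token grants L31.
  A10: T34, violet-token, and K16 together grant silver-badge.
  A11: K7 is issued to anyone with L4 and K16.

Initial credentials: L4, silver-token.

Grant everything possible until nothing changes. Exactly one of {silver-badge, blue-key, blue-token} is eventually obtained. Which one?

silver-badge

Holding silver-token grants L31 (A9).
Holding L31 and L4 grants violet-token (A4).
Holding violet-token and silver-token grants K16 (A5).
Holding K16 grants T34 (A3).
Holding T34, violet-token, and K16 grants silver-badge (A10).
blue-token would need red-token and T34 (A7), but red-token is never granted. blue-key would need L13 (A2), but L13 is never granted.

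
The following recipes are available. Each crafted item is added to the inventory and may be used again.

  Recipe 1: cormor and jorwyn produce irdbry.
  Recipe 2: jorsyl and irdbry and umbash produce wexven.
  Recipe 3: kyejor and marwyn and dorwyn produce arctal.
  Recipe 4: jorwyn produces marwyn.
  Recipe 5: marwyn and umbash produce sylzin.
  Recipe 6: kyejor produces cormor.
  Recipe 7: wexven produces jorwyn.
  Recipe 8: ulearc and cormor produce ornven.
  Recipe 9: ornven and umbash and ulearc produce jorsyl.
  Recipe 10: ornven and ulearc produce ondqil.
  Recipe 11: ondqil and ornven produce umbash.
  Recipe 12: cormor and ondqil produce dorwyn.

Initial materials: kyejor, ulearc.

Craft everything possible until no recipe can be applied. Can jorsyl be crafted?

Using Recipe 6, kyejor makes cormor.
Using Recipe 8, ulearc and cormor make ornven.
Using Recipe 10, ornven and ulearc make ondqil.
ondqil and ornven → umbash (Recipe 11).
ornven and umbash and ulearc → jorsyl (Recipe 9).

Yes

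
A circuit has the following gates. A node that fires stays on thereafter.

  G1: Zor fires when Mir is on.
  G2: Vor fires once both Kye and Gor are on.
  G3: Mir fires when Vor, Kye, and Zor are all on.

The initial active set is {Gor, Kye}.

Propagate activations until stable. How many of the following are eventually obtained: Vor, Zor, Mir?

Kye and Gor are on, so Vor fires (G2).
Vor: reached.
Zor would need Mir (G1), but Mir never turns on.
Mir would need Vor, Kye, and Zor (G3), but Zor never turns on.
Reached: Vor — 1 of the 3.

1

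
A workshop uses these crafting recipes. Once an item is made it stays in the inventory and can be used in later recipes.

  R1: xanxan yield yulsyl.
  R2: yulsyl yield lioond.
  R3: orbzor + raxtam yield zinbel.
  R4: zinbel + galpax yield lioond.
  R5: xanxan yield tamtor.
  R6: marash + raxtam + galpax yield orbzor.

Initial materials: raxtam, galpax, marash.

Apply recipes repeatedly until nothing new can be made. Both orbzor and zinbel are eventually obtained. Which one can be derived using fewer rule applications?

orbzor: Using R6, marash, raxtam, and galpax make orbzor. [1 rule application]
zinbel: marash + raxtam + galpax → orbzor (R6). Using R3, orbzor and raxtam make zinbel. [2 rule applications]
orbzor needs fewer.

orbzor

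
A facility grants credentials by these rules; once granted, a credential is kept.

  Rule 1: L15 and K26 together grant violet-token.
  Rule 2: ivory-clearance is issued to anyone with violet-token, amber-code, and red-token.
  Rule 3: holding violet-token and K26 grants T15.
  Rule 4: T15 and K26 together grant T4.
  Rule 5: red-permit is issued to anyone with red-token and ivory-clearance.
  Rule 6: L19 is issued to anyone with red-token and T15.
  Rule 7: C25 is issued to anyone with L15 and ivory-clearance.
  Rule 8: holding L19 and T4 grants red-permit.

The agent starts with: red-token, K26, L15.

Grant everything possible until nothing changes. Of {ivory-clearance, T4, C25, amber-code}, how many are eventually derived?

1

Holding L15 and K26 grants violet-token (Rule 1).
Holding violet-token and K26 grants T15 (Rule 3).
Holding T15 and K26 grants T4 (Rule 4).
ivory-clearance would need violet-token, amber-code, and red-token (Rule 2), but amber-code is never granted.
T4: reached.
C25 would need L15 and ivory-clearance (Rule 7), but ivory-clearance is never granted.
No rule produces amber-code, and it is not given.
Reached: T4 — 1 of the 4.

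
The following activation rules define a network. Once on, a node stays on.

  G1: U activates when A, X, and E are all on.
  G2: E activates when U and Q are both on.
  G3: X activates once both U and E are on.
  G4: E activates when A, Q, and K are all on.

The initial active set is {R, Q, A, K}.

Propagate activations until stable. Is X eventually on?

X would need U and E (G3), but U never turns on.

No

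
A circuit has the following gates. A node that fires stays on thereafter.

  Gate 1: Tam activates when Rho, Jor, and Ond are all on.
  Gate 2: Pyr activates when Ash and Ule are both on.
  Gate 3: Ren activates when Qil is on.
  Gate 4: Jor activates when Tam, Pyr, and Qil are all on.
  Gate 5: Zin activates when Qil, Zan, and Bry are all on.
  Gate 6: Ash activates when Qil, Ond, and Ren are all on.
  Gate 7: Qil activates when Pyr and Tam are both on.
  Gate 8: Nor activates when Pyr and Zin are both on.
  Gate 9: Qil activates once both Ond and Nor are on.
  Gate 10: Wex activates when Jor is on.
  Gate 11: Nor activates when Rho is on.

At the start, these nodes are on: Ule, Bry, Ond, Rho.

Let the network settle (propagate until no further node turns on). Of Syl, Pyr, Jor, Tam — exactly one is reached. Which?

Rho is on, so Nor activates (Gate 11).
Gate 9: Ond and Nor on → Qil on.
Qil is on, so Ren activates (Gate 3).
Qil, Ond, and Ren are on, so Ash activates (Gate 6).
Gate 2: Ash and Ule on → Pyr on.
Jor would need Tam, Pyr, and Qil (Gate 4), but Tam never turns on. No rule produces Syl, and it is not given. Tam would need Rho, Jor, and Ond (Gate 1), but Jor never turns on.

Pyr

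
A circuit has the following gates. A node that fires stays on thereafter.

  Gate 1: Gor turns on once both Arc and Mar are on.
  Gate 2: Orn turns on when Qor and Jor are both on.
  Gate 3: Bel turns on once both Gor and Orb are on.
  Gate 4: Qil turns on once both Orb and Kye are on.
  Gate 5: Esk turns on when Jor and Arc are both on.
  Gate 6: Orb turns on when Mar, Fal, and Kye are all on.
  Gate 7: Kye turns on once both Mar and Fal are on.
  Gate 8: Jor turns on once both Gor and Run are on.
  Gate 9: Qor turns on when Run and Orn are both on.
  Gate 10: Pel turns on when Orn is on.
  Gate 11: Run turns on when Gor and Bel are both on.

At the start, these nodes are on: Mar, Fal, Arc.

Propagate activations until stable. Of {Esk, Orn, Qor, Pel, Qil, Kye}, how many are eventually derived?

3

Arc and Mar are on, so Gor turns on (Gate 1).
Mar and Fal are on, so Kye turns on (Gate 7).
Mar, Fal, and Kye are on, so Orb turns on (Gate 6).
Gor and Orb are on, so Bel turns on (Gate 3).
Orb and Kye are on, so Qil turns on (Gate 4).
Gor and Bel are on, so Run turns on (Gate 11).
Gor and Run are on, so Jor turns on (Gate 8).
Jor and Arc are on, so Esk turns on (Gate 5).
Esk: reached.
Orn would need Qor and Jor (Gate 2), but Qor never turns on.
Qor would need Run and Orn (Gate 9), but Orn never turns on.
Pel would need Orn (Gate 10), but Orn never turns on.
Qil: reached.
Kye: reached.
Reached: Esk, Qil, and Kye — 3 of the 6.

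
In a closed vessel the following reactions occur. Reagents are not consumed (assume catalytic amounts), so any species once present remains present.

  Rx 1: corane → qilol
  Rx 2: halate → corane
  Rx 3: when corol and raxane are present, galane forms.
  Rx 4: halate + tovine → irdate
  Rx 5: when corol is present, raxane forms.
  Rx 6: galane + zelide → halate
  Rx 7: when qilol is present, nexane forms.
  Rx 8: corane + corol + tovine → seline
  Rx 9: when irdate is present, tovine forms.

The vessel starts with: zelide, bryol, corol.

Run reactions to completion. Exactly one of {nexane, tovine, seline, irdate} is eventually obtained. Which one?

nexane

corol present → raxane forms (Rx 5).
corol and raxane present → galane forms (Rx 3).
galane and zelide present → halate forms (Rx 6).
halate present → corane forms (Rx 2).
corane present → qilol forms (Rx 1).
qilol present → nexane forms (Rx 7).
irdate would need halate and tovine (Rx 4), but tovine never forms. tovine would need irdate (Rx 9), but irdate never forms. seline would need corane, corol, and tovine (Rx 8), but tovine never forms.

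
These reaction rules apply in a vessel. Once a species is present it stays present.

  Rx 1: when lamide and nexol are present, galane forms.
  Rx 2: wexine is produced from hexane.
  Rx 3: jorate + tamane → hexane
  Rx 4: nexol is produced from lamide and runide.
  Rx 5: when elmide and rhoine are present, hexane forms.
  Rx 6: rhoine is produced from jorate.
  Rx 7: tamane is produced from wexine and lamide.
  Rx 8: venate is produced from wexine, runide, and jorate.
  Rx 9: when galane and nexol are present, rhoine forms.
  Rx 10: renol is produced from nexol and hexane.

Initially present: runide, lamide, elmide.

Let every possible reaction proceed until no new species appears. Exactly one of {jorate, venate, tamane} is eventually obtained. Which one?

tamane

lamide and runide present → nexol forms (Rx 4).
lamide and nexol present → galane forms (Rx 1).
galane and nexol present → rhoine forms (Rx 9).
elmide and rhoine present → hexane forms (Rx 5).
hexane present → wexine forms (Rx 2).
wexine and lamide present → tamane forms (Rx 7).
venate would need wexine, runide, and jorate (Rx 8), but jorate never forms. No rule produces jorate, and it is not given.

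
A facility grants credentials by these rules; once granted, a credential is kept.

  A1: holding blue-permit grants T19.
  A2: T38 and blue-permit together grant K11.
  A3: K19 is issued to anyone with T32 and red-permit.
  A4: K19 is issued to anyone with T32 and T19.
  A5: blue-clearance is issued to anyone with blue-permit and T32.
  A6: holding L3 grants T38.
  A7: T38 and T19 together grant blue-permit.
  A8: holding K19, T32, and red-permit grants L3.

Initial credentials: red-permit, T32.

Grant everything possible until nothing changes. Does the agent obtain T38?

Holding T32 and red-permit grants K19 (A3).
Holding K19, T32, and red-permit grants L3 (A8).
Holding L3 grants T38 (A6).

Yes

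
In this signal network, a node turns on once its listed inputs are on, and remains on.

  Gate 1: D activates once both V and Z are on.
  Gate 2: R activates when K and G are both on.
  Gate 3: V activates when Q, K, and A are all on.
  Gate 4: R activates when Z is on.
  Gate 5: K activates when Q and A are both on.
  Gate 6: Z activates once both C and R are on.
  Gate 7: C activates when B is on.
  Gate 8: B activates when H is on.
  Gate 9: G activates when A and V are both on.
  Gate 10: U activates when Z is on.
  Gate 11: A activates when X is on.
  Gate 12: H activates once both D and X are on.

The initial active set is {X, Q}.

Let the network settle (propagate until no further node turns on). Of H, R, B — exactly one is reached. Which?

Gate 11: X on → A on.
Gate 5: Q and A on → K on.
Gate 3: Q, K, and A on → V on.
A and V are on, so G activates (Gate 9).
K and G are on, so R activates (Gate 2).
B would need H (Gate 8), but H never turns on. H would need D and X (Gate 12), but D never turns on.

R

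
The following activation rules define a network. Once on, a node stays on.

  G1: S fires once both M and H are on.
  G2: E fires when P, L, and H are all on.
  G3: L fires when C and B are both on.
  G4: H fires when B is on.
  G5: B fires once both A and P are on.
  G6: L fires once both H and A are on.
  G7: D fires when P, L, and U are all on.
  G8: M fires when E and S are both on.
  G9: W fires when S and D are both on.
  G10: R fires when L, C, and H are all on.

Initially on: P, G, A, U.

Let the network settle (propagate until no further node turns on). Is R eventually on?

No

R would need L, C, and H (G10), but C never turns on.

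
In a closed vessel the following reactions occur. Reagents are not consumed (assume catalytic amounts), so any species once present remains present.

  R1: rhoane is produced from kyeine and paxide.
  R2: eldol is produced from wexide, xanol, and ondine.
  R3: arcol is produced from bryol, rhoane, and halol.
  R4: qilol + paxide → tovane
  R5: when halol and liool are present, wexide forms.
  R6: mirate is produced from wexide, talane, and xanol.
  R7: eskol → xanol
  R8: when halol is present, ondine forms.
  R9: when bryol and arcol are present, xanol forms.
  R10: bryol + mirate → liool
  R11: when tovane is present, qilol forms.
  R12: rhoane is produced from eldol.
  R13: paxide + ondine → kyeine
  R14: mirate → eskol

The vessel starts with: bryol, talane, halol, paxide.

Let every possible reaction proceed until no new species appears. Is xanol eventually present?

Yes

halol present → ondine forms (R8).
paxide and ondine present → kyeine forms (R13).
kyeine and paxide present → rhoane forms (R1).
bryol, rhoane, and halol present → arcol forms (R3).
bryol and arcol present → xanol forms (R9).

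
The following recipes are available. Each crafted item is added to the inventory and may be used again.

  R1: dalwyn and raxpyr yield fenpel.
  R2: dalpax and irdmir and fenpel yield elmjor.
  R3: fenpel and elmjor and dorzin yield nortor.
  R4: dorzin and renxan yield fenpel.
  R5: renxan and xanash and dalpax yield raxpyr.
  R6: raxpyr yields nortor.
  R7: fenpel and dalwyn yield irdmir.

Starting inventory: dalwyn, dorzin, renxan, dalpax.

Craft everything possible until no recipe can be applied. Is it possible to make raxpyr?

raxpyr would need renxan, xanash, and dalpax (R5), but xanash is never obtained.

No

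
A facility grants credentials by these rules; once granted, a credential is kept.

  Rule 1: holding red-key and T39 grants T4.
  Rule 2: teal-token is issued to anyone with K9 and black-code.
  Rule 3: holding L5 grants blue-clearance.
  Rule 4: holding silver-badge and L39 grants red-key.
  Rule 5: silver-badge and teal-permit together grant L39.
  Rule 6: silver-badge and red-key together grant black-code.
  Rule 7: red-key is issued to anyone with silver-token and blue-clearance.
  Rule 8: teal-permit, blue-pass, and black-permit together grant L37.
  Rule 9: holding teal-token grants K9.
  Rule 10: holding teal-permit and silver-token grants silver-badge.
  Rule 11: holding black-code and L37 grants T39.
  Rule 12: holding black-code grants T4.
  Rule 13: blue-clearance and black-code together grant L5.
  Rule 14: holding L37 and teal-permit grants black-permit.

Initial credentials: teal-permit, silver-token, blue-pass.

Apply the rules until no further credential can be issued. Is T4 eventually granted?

Holding teal-permit and silver-token grants silver-badge (Rule 10).
Holding silver-badge and teal-permit grants L39 (Rule 5).
Holding silver-badge and L39 grants red-key (Rule 4).
Holding silver-badge and red-key grants black-code (Rule 6).
Holding black-code grants T4 (Rule 12).

Yes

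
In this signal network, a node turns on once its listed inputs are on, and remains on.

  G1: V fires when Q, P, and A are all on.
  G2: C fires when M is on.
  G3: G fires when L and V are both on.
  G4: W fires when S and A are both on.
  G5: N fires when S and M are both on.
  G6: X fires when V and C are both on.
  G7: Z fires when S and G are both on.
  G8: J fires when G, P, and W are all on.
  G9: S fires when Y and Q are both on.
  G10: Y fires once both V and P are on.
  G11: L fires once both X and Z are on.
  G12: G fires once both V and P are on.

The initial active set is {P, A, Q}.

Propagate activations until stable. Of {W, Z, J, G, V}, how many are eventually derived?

5

Q, P, and A are on, so V fires (G1).
V and P are on, so Y fires (G10).
V and P are on, so G fires (G12).
G9: Y and Q on → S on.
G7: S and G on → Z on.
G4: S and A on → W on.
G8: G, P, and W on → J on.
W: reached.
Z: reached.
J: reached.
G: reached.
V: reached.
All 5 are reached.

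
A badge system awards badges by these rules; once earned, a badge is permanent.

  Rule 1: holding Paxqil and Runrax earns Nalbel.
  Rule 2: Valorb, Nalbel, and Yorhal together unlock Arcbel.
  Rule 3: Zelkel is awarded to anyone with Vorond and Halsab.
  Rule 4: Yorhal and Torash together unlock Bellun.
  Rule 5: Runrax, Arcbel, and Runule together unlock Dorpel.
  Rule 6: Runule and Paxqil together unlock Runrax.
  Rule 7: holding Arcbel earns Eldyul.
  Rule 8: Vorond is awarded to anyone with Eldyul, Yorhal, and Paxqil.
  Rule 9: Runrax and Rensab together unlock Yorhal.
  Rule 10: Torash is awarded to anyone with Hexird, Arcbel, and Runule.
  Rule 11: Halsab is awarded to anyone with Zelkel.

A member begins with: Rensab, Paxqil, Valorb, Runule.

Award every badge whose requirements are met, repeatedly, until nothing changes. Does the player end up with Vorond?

Yes

With Runule and Paxqil, Runrax is earned (Rule 6).
With Paxqil and Runrax, Nalbel is earned (Rule 1).
With Runrax and Rensab, Yorhal is earned (Rule 9).
With Valorb, Nalbel, and Yorhal, Arcbel is earned (Rule 2).
With Arcbel, Eldyul is earned (Rule 7).
With Eldyul, Yorhal, and Paxqil, Vorond is earned (Rule 8).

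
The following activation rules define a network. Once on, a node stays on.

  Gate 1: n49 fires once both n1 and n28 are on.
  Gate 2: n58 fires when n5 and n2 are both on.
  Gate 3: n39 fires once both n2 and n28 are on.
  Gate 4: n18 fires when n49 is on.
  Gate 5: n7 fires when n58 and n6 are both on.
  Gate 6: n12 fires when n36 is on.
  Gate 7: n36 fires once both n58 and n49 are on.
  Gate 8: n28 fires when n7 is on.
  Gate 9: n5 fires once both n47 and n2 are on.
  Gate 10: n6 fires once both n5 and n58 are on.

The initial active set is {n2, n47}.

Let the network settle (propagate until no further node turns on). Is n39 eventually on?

Yes

Gate 9: n47 and n2 on → n5 on.
n5 and n2 are on, so n58 fires (Gate 2).
Gate 10: n5 and n58 on → n6 on.
n58 and n6 are on, so n7 fires (Gate 5).
n7 is on, so n28 fires (Gate 8).
n2 and n28 are on, so n39 fires (Gate 3).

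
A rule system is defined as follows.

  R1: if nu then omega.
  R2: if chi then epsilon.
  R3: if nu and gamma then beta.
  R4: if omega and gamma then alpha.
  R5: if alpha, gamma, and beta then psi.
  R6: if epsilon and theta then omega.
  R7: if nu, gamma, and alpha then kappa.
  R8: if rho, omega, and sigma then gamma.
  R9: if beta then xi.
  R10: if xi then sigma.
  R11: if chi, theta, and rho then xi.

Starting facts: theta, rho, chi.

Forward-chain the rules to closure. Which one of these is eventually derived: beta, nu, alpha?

alpha

From chi, theta, and rho, R11 gives xi.
From chi, R2 gives epsilon.
From xi, R10 gives sigma.
epsilon and theta hold, so omega follows (R6).
From rho, omega, and sigma, R8 gives gamma.
omega and gamma hold, so alpha follows (R4).
No rule produces nu, and it is not given. beta would need nu and gamma (R3), but nu is never established.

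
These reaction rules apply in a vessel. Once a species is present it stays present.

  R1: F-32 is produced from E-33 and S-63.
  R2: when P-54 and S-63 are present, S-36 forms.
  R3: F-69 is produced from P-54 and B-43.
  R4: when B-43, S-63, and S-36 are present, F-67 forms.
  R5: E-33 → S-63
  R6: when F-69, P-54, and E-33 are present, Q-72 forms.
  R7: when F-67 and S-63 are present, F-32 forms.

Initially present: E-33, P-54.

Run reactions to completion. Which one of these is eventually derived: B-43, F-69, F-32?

F-32

E-33 present → S-63 forms (R5).
E-33 and S-63 present → F-32 forms (R1).
F-69 would need P-54 and B-43 (R3), but B-43 never forms. No rule produces B-43, and it is not given.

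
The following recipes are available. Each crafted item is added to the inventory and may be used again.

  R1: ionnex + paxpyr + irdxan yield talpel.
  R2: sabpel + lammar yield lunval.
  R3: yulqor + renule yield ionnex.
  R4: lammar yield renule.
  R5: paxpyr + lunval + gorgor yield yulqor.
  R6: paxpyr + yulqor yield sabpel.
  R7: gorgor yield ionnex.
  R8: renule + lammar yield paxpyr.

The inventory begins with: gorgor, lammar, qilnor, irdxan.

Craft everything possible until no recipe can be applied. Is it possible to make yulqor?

No

yulqor would need paxpyr, lunval, and gorgor (R5), but lunval is never obtained.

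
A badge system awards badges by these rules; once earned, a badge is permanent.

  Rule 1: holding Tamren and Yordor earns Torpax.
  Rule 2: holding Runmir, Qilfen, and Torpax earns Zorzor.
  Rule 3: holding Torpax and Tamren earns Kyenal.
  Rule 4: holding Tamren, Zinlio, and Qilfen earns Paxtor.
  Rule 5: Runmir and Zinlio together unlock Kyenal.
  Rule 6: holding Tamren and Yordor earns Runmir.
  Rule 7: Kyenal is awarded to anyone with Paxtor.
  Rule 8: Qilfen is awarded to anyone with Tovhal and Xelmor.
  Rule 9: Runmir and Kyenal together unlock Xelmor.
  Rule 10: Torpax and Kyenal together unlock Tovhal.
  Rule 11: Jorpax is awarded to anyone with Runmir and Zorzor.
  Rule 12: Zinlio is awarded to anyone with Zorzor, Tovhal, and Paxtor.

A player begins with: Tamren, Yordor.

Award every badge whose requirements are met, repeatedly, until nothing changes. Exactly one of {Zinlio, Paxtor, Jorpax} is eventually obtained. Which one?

With Tamren and Yordor, Torpax is earned (Rule 1).
With Tamren and Yordor, Runmir is earned (Rule 6).
With Torpax and Tamren, Kyenal is earned (Rule 3).
With Runmir and Kyenal, Xelmor is earned (Rule 9).
With Torpax and Kyenal, Tovhal is earned (Rule 10).
With Tovhal and Xelmor, Qilfen is earned (Rule 8).
With Runmir, Qilfen, and Torpax, Zorzor is earned (Rule 2).
With Runmir and Zorzor, Jorpax is earned (Rule 11).
Zinlio would need Zorzor, Tovhal, and Paxtor (Rule 12), but Paxtor is never earned. Paxtor would need Tamren, Zinlio, and Qilfen (Rule 4), but Zinlio is never earned.

Jorpax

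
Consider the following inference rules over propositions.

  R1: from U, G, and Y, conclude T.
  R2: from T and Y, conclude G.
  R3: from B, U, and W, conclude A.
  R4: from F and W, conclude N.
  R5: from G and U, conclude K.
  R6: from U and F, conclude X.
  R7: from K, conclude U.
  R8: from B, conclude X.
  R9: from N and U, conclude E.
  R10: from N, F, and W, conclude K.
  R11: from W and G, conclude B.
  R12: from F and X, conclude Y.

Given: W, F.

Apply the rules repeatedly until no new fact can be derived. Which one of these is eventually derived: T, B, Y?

F and W hold, so N follows (R4).
From N, F, and W, R10 gives K.
K holds, so U follows (R7).
From U and F, R6 gives X.
F and X hold, so Y follows (R12).
T would need U, G, and Y (R1), but G is never established. B would need W and G (R11), but G is never established.

Y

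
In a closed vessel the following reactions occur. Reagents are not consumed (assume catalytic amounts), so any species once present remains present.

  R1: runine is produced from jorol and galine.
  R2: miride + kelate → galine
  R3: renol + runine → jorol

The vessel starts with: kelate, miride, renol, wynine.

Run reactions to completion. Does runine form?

No

runine would need jorol and galine (R1), but jorol never forms.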